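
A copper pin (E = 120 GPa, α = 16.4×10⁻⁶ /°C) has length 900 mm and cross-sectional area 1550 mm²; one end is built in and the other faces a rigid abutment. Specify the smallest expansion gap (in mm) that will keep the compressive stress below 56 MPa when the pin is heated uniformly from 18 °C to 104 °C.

With no wall the pin would lengthen by αΔT L = 16.4×10⁻⁶ × 86 × 900 = 1.269 mm.
A stress of 56 MPa corresponds to the wall pushing the pin back by σL/E = 56×900/(120×10³) = 0.42 mm.
So the gap has to take up the difference, g_min = δ_free − σL/E = 1.269 − 0.42 = 0.8494 mm.

g ≈ 0.849 mm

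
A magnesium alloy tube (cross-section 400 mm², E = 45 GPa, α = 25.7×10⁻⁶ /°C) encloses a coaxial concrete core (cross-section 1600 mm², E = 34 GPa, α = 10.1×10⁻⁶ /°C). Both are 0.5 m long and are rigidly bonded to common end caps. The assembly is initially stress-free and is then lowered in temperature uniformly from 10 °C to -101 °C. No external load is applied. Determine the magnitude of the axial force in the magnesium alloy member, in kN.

Both members must finish at the same length. With the larger α, the magnesium alloy tends to over-contract; the plates restrain it, putting the magnesium alloy in tension and the concrete in compression. With no external load the two internal forces are equal and opposite, magnitude P.
Equating the net (thermal + elastic) strains gives |α₁ − α₂|·ΔT = P·[1/(A₁E₁) + 1/(A₂E₂)].
|α₁ − α₂|·ΔT = 15.6×10⁻⁶ × 111 = 0.001732.
1/(A₁E₁) + 1/(A₂E₂) = 1/(400×45×10³) + 1/(1600×34×10³) = 7.394×10⁻⁸ N⁻¹.
P = 0.001732 / 7.394×10⁻⁸ = 23420 N = 23.42 kN.

P ≈ 23.4 kN (tensile in the magnesium alloy)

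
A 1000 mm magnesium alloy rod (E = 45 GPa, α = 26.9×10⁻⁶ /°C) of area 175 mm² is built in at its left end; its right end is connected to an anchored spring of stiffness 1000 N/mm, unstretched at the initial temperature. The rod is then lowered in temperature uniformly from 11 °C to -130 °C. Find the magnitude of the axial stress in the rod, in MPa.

σ ≈ 19.2 MPa (tensile)

Free thermal contraction: δ_free = αΔT L = 26.9×10⁻⁶ × 141 × 1000 = 3.793 mm.
Let P be the tensile force in the spring. The rod extends elastically by PL/(AE) and the spring stretches by P/k; together these equal δ_free.
P [ L/(AE) + 1/k ] = δ_free → P [ 1000/(175×45×10³) + 1/(1000) ] = 3.793.
P = 3.793 / 0.001127 = 3366 N.
σ = P/A = 3366/175 = 19.23 MPa.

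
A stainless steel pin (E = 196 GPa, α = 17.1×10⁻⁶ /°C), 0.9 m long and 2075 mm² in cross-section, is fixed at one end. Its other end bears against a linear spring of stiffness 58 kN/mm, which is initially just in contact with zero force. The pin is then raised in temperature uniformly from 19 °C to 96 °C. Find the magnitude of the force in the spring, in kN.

Free thermal expansion: δ_free = αΔT L = 17.1×10⁻⁶ × 77 × 900 = 1.185 mm.
With a force P in the spring, the elastic change of the pin is PL/(AE) and that of the spring is P/k; compatibility requires their sum to equal δ_free.
P [ L/(AE) + 1/k ] = δ_free → P [ 900/(2075×196×10³) + 1/(58×10³) ] = 1.185.
P = 1.185 / 1.945×10⁻⁵ = 60910 N.

P ≈ 60.9 kN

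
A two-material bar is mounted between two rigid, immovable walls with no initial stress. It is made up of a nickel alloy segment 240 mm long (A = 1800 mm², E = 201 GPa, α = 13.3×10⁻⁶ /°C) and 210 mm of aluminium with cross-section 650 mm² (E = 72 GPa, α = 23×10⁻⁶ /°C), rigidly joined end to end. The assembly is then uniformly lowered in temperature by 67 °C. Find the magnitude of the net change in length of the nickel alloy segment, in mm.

With the walls removed the bar would change length by δ_free = Σ αᵢΔT Lᵢ = 13.3×10⁻⁶×67×240 + 23×10⁻⁶×67×210 = 0.5375 mm.
The walls prevent any net length change, so an axial force P (same in every segment) develops. Compatibility: P · Σ Lᵢ/(AᵢEᵢ) = δ_free.
The series flexibility is Σ Lᵢ/(AᵢEᵢ) = 240/(1800×201×10³) + 210/(650×72×10³) = 5.151×10⁻⁶ mm/N.
P = 0.5375 / 5.151×10⁻⁶ = 104400 N = 104.4 kN, tensile.
For the nickel alloy segment, free thermal change = 13.3×10⁻⁶×67×240 = 0.2139 mm and elastic change from P = 104400×240/(1800×201×10³) = 0.06922 mm; these oppose, so the net change is 0.145 mm (segment shortens).

|ΔL| ≈ 0.145 mm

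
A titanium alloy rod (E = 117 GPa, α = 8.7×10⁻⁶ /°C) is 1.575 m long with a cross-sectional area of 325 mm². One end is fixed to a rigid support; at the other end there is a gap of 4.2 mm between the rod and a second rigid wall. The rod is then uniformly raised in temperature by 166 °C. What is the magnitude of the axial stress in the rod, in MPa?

Free thermal elongation = αΔT L = 8.7×10⁻⁶ × 166 × 1575 = 2.275 mm.
Since δ_free = 2.27 mm is less than the 4.2 mm gap, the rod never touches the wall. No axial force develops.

σ ≈ 0 MPa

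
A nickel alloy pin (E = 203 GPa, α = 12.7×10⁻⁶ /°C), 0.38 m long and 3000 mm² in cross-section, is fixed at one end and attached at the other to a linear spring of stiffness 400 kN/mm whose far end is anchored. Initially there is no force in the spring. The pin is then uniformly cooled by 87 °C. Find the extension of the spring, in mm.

δ ≈ 0.336 mm

The unrestrained thermal change is αΔT L = 12.7×10⁻⁶ × 87 × 380 = 0.4199 mm.
With a force P in the spring, the elastic change of the pin is PL/(AE) and that of the spring is P/k; compatibility requires their sum to equal δ_free.
P [ L/(AE) + 1/k ] = δ_free → P [ 380/(3000×203×10³) + 1/(400×10³) ] = 0.4199.
P = 0.4199 / 3.124×10⁻⁶ = 134400 N.
Spring extension = P/k = 134400/(400×10³) = 0.336 mm.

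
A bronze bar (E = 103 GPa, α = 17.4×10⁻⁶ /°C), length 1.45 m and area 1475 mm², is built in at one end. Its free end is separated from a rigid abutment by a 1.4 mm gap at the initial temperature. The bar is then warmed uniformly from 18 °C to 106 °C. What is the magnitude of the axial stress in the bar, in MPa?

If the wall were absent the bar would grow by αΔT L = 17.4×10⁻⁶ × 88 × 1450 = 2.22 mm.
This exceeds the 1.4 mm gap, so the wall pushes back. The portion of expansion that must be recovered elastically is δ_free − gap = 2.22 − 1.4 = 0.8202 mm.
That suppressed elongation corresponds to σ = E·Δ/L = 103×10³ × 0.8202/1450 = 58.27 MPa.

σ ≈ 58.3 MPa (compressive)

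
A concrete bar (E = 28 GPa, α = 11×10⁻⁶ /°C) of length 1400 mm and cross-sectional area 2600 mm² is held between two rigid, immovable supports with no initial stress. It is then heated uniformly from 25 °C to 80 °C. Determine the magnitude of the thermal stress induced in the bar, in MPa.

σ ≈ 16.9 MPa (compressive)

With length fixed, the mechanical strain must cancel the thermal strain αΔT = 11×10⁻⁶ × 55 = 605×10⁻⁶.
Hence σ = E·αΔT = 28×10³ × 605×10⁻⁶ = 16.94 MPa, compressive.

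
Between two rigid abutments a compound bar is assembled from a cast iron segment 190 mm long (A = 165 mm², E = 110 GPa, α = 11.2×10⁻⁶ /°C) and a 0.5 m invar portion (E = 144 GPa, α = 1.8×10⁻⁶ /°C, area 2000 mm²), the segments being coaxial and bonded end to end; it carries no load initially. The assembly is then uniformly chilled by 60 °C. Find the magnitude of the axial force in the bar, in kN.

Free thermal contraction of the whole bar: Σ αᵢΔT Lᵢ = 11.2×10⁻⁶×60×190 + 1.8×10⁻⁶×60×500 = 0.1817 mm.
Since the ends are fixed, an axial force P builds up, equal in every segment, with P · Σ Lᵢ/(AᵢEᵢ) = δ_free.
The series flexibility is Σ Lᵢ/(AᵢEᵢ) = 190/(165×110×10³) + 500/(2000×144×10³) = 1.22×10⁻⁵ mm/N.
Hence P = δ_free / Σ(L/AE) = 0.1817/1.22×10⁻⁵ = 14.89 kN (tensile).

P ≈ 14.9 kN (tensile)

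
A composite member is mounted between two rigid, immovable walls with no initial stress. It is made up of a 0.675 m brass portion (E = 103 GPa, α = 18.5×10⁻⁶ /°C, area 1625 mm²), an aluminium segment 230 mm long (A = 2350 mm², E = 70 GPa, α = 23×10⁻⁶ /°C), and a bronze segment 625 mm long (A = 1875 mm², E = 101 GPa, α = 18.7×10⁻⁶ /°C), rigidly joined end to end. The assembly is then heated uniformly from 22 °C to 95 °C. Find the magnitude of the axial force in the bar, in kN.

P ≈ 246 kN (compressive)

With the walls removed the bar would change length by δ_free = Σ αᵢΔT Lᵢ = 18.5×10⁻⁶×73×675 + 23×10⁻⁶×73×230 + 18.7×10⁻⁶×73×625 = 2.151 mm.
The walls prevent any net length change, so an axial force P (same in every segment) develops. Compatibility: P · Σ Lᵢ/(AᵢEᵢ) = δ_free.
The series flexibility is Σ Lᵢ/(AᵢEᵢ) = 675/(1625×103×10³) + 230/(2350×70×10³) + 625/(1875×101×10³) = 8.731×10⁻⁶ mm/N.
P = 2.151 / 8.731×10⁻⁶ = 246300 N = 246.3 kN, compressive.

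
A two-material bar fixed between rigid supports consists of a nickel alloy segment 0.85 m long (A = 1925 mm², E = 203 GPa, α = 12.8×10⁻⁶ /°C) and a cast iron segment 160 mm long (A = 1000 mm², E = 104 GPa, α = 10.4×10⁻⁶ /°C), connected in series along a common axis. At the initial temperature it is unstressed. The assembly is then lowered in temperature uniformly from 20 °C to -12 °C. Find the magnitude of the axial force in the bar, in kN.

With the walls removed the bar would change length by δ_free = Σ αᵢΔT Lᵢ = 12.8×10⁻⁶×32×850 + 10.4×10⁻⁶×32×160 = 0.4014 mm.
Since the ends are fixed, an axial force P builds up, equal in every segment, with P · Σ Lᵢ/(AᵢEᵢ) = δ_free.
The series flexibility is Σ Lᵢ/(AᵢEᵢ) = 850/(1925×203×10³) + 160/(1000×104×10³) = 3.714×10⁻⁶ mm/N.
Hence P = δ_free / Σ(L/AE) = 0.4014/3.714×10⁻⁶ = 108.1 kN (tensile).

P ≈ 108 kN (tensile)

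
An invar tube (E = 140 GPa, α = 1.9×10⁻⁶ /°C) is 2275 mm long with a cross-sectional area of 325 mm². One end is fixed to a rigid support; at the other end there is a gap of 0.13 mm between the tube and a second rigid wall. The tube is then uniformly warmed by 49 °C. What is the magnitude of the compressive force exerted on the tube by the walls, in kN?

P ≈ 1.64 kN

Free thermal elongation = αΔT L = 1.9×10⁻⁶ × 49 × 2275 = 0.2118 mm.
This exceeds the 0.13 mm gap, so the wall pushes back. The portion of expansion that must be recovered elastically is δ_free − gap = 0.2118 − 0.13 = 0.0818 mm.
Compatibility: PL/(AE) = 0.0818 mm, so σ = P/A = E × (0.0818/2275) = 5.034 MPa.
P = σA = 5.034 × 325 = 1.636 kN.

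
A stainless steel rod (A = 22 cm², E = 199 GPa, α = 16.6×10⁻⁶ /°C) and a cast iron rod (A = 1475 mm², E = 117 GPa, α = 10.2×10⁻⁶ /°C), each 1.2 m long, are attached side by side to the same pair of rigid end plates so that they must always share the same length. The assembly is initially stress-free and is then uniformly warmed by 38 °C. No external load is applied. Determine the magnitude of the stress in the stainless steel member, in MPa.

Both members must finish at the same length. With the larger α, the stainless steel tends to over-expand; the plates restrain it, putting the stainless steel in compression and the cast iron in tension. With no external load the two internal forces are equal and opposite, magnitude P.
Compatibility of the two members (thermal + elastic change equal): (α₁ − α₂)ΔT = P·[1/(A₁E₁) + 1/(A₂E₂)].
|α₁ − α₂|·ΔT = 6.4×10⁻⁶ × 38 = 0.0002432.
1/(A₁E₁) + 1/(A₂E₂) = 1/(2200×199×10³) + 1/(1475×117×10³) = 8.079×10⁻⁹ N⁻¹.
P = 0.0002432 / 8.079×10⁻⁹ = 30100 N = 30.1 kN.
σ_{stainless steel} = P/A₁ = 30100/2200 = 13.68 MPa, compressive.

σ ≈ 13.7 MPa (compressive)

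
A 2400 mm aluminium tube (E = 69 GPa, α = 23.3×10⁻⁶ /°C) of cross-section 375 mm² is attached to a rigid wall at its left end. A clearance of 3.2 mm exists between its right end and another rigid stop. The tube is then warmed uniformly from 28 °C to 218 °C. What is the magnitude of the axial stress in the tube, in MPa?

σ ≈ 213 MPa (compressive)

Free thermal elongation = αΔT L = 23.3×10⁻⁶ × 190 × 2400 = 10.62 mm.
After closing the 3.2 mm clearance, 10.62 − 3.2 = 7.425 mm of expansion remains to be suppressed by the wall.
So σ = E(δ_free − g)/L = 69×10³ × 7.425/2400 = 213.5 MPa.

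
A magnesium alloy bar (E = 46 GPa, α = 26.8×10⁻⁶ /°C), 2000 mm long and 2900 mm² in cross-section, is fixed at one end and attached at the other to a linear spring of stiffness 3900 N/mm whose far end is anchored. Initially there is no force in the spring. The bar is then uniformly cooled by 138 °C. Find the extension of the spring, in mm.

The unrestrained thermal change is αΔT L = 26.8×10⁻⁶ × 138 × 2000 = 7.397 mm.
With a force P in the spring, the elastic change of the bar is PL/(AE) and that of the spring is P/k; compatibility requires their sum to equal δ_free.
So P = δ_free / [L/(AE) + 1/k] = 7.397 / [ 2000/(2900×46×10³) + 1/(3900) ].
P = 7.397 / 0.0002714 = 27250 N.
Spring extension = P/k = 27250/(3900) = 6.988 mm.

δ ≈ 6.99 mm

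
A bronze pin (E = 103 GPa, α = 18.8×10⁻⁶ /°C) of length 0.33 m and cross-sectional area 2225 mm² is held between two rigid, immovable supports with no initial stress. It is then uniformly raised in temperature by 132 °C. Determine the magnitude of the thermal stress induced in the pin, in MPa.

σ ≈ 256 MPa (compressive)

Because both ends are immovable the net strain is zero, and the suppressed thermal strain is αΔT = 18.8×10⁻⁶ × 132 = 2481.6×10⁻⁶.
σ = EαΔT = 103×10³ × 18.8×10⁻⁶ × 132 = 255.6 MPa (compressive; the pin is trying to expand).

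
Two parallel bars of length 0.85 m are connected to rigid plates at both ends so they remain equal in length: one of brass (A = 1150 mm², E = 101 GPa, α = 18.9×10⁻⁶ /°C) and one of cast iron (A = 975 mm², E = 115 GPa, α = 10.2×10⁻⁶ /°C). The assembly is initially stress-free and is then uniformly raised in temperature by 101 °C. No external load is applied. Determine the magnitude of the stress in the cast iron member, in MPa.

Equilibrium of a rigid end plate with no external load gives equal and opposite internal forces ±P in the two members. Since α_{brass} > α_{cast iron}, heating drives the brass into compression and the cast iron into tension.
Setting the final lengths equal and cancelling L: (α₁ − α₂)ΔT = P/(A₁E₁) + P/(A₂E₂).
|α₁ − α₂|·ΔT = 8.7×10⁻⁶ × 101 = 0.0008787.
1/(A₁E₁) + 1/(A₂E₂) = 1/(1150×101×10³) + 1/(975×115×10³) = 1.753×10⁻⁸ N⁻¹.
P = 0.0008787 / 1.753×10⁻⁸ = 50130 N = 50.13 kN.
σ_{cast iron} = P/A₂ = 50130/975 = 51.42 MPa, tensile.

σ ≈ 51.4 MPa (tensile)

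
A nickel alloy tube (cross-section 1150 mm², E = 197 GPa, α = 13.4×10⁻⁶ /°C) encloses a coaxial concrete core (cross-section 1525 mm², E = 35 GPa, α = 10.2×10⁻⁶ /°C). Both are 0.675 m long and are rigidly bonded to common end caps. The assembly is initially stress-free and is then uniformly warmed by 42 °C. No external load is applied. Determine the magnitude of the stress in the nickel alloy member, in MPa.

σ ≈ 5.05 MPa (compressive)

The nickel alloy has the larger α, so on heating it would change length more than the concrete if both were free. The rigid plates force a common final length, so the nickel alloy is put into compression and the concrete into tension, with equal and opposite forces P (no external load).
Equating the net (thermal + elastic) strains gives |α₁ − α₂|·ΔT = P·[1/(A₁E₁) + 1/(A₂E₂)].
|α₁ − α₂|·ΔT = 3.2×10⁻⁶ × 42 = 0.0001344.
1/(A₁E₁) + 1/(A₂E₂) = 1/(1150×197×10³) + 1/(1525×35×10³) = 2.315×10⁻⁸ N⁻¹.
So P = 0.0001344 / 2.315×10⁻⁸ = 5.806 kN.
σ_{nickel alloy} = P/A₁ = 5806/1150 = 5.048 MPa, compressive.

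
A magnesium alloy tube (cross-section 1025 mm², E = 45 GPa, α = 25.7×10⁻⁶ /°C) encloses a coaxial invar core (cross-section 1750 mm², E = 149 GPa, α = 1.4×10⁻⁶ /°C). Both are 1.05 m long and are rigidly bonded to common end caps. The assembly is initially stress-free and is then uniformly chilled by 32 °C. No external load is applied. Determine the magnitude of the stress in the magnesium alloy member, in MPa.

The magnesium alloy has the larger α, so on cooling it would change length more than the invar if both were free. The rigid plates force a common final length, so the magnesium alloy is put into tension and the invar into compression, with equal and opposite forces P (no external load).
Compatibility of the two members (thermal + elastic change equal): (α₁ − α₂)ΔT = P·[1/(A₁E₁) + 1/(A₂E₂)].
|α₁ − α₂|·ΔT = 24.3×10⁻⁶ × 32 = 0.0007776.
1/(A₁E₁) + 1/(A₂E₂) = 1/(1025×45×10³) + 1/(1750×149×10³) = 2.552×10⁻⁸ N⁻¹.
P = 0.0007776 / 2.552×10⁻⁸ = 30480 N = 30.48 kN.
σ_{magnesium alloy} = P/A₁ = 30480/1025 = 29.73 MPa, tensile.

σ ≈ 29.7 MPa (tensile)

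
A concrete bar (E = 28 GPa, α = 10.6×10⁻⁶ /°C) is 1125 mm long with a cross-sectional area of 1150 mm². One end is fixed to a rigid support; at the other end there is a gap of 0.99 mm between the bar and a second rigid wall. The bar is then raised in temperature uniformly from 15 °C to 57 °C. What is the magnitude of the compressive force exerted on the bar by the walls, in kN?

P ≈ 0 kN

Free thermal elongation = αΔT L = 10.6×10⁻⁶ × 42 × 1125 = 0.5008 mm.
This is smaller than the 0.99 mm clearance, so the bar expands freely without reaching the stop — the stress is zero.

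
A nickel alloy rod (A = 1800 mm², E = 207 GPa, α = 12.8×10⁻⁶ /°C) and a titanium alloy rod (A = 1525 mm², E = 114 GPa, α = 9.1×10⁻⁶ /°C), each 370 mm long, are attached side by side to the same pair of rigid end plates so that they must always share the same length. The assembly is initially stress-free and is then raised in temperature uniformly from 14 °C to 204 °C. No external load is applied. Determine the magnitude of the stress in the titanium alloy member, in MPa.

σ ≈ 54.6 MPa (tensile)

Equilibrium of a rigid end plate with no external load gives equal and opposite internal forces ±P in the two members. Since α_{nickel alloy} > α_{titanium alloy}, heating drives the nickel alloy into compression and the titanium alloy into tension.
Setting the final lengths equal and cancelling L: (α₁ − α₂)ΔT = P/(A₁E₁) + P/(A₂E₂).
|α₁ − α₂|·ΔT = 3.7×10⁻⁶ × 190 = 0.000703.
1/(A₁E₁) + 1/(A₂E₂) = 1/(1800×207×10³) + 1/(1525×114×10³) = 8.436×10⁻⁹ N⁻¹.
P = 0.000703 / 8.436×10⁻⁹ = 83330 N = 83.33 kN.
σ_{titanium alloy} = P/A₂ = 83330/1525 = 54.65 MPa, tensile.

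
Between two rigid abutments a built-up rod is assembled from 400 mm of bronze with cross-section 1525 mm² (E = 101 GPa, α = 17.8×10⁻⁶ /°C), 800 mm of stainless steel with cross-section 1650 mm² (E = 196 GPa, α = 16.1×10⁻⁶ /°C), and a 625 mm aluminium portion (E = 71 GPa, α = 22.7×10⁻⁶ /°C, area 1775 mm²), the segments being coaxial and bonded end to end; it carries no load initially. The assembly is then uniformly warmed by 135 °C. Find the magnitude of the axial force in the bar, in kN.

P ≈ 460 kN (compressive)

If the supports were absent, the total length change would be Σ αᵢΔT Lᵢ = 17.8×10⁻⁶×135×400 + 16.1×10⁻⁶×135×800 + 22.7×10⁻⁶×135×625 = 4.615 mm.
Since the ends are fixed, an axial force P builds up, equal in every segment, with P · Σ Lᵢ/(AᵢEᵢ) = δ_free.
Σ Lᵢ/(AᵢEᵢ) = 400/(1525×101×10³) + 800/(1650×196×10³) + 625/(1775×71×10³) = 1.003×10⁻⁵ mm/N.
So P = 4.615 / 1.003×10⁻⁵ = 460.1 kN, compressive.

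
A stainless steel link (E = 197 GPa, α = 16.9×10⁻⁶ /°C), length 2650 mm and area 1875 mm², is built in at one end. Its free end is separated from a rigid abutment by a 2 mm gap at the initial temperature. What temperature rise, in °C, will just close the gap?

The gap closes when αΔT L = 2 mm, since the link is still unstressed at that instant.
So ΔT = g/(αL) = 2/(16.9×10⁻⁶ × 2650) = 44.66 °C.

ΔT ≈ 44.7 °C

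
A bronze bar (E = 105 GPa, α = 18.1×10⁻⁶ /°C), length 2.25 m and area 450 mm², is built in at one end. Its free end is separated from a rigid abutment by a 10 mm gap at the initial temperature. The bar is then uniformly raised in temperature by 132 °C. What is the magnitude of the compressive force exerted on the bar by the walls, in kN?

P ≈ 0 kN

Free thermal elongation = αΔT L = 18.1×10⁻⁶ × 132 × 2250 = 5.376 mm.
Since δ_free = 5.38 mm is less than the 10 mm gap, the bar never touches the wall. No axial force develops.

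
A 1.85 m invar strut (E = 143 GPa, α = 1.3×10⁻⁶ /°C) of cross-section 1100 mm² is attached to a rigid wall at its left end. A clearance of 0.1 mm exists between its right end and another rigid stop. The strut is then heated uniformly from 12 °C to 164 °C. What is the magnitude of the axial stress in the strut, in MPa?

If the wall were absent the strut would grow by αΔT L = 1.3×10⁻⁶ × 152 × 1850 = 0.3656 mm.
The gap closes (δ_free > 0.1 mm) and the wall then resists a further 0.3656 − 0.1 = 0.2656 mm of expansion.
So σ = E(δ_free − g)/L = 143×10³ × 0.2656/1850 = 20.53 MPa.

σ ≈ 20.5 MPa (compressive)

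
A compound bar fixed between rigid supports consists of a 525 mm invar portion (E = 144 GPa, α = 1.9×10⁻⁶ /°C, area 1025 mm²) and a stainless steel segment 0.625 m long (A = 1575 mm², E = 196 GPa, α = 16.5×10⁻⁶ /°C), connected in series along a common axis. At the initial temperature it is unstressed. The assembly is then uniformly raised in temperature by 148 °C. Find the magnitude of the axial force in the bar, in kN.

P ≈ 300 kN (compressive)

If the supports were absent, the total length change would be Σ αᵢΔT Lᵢ = 1.9×10⁻⁶×148×525 + 16.5×10⁻⁶×148×625 = 1.674 mm.
The rigid supports impose zero overall length change; the single axial force P common to all segments must satisfy P Σ Lᵢ/(AᵢEᵢ) = δ_free.
The series flexibility is Σ Lᵢ/(AᵢEᵢ) = 525/(1025×144×10³) + 625/(1575×196×10³) = 5.582×10⁻⁶ mm/N.
So P = 1.674 / 5.582×10⁻⁶ = 299.9 kN, compressive.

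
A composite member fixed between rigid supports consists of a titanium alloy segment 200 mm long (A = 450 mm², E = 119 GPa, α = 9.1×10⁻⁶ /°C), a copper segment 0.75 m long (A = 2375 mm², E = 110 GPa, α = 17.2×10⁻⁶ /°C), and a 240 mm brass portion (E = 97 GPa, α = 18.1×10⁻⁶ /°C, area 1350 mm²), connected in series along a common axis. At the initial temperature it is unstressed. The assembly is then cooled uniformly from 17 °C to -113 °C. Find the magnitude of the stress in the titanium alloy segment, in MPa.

If the supports were absent, the total length change would be Σ αᵢΔT Lᵢ = 9.1×10⁻⁶×130×200 + 17.2×10⁻⁶×130×750 + 18.1×10⁻⁶×130×240 = 2.478 mm.
Since the ends are fixed, an axial force P builds up, equal in every segment, with P · Σ Lᵢ/(AᵢEᵢ) = δ_free.
The series flexibility is Σ Lᵢ/(AᵢEᵢ) = 200/(450×119×10³) + 750/(2375×110×10³) + 240/(1350×97×10³) = 8.438×10⁻⁶ mm/N.
Hence P = δ_free / Σ(L/AE) = 2.478/8.438×10⁻⁶ = 293.7 kN (tensile).
σ_{titanium alloy} = P / A = 293700 / 450 = 652.7 MPa.

σ ≈ 653 MPa (tensile)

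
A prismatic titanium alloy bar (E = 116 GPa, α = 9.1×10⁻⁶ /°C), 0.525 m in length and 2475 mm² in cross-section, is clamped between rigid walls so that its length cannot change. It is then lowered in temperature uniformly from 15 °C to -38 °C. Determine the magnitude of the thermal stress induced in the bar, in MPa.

σ ≈ 55.9 MPa (tensile)

Because both ends are immovable the net strain is zero, and the suppressed thermal strain is αΔT = 9.1×10⁻⁶ × 53 = 482.3×10⁻⁶.
Hence σ = E·αΔT = 116×10³ × 482.3×10⁻⁶ = 55.95 MPa, tensile.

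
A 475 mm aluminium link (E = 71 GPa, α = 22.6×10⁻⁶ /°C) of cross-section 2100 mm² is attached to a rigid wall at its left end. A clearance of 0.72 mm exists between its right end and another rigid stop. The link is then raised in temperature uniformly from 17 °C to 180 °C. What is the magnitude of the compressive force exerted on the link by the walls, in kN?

P ≈ 323 kN

Unrestrained expansion: δ_free = αΔT L = 22.6×10⁻⁶ × 163 × 475 = 1.75 mm.
The gap closes (δ_free > 0.72 mm) and the wall then resists a further 1.75 − 0.72 = 1.03 mm of expansion.
That suppressed elongation corresponds to σ = E·Δ/L = 71×10³ × 1.03/475 = 153.9 MPa.
P = σA = 153.9 × 2100 = 323.3 kN.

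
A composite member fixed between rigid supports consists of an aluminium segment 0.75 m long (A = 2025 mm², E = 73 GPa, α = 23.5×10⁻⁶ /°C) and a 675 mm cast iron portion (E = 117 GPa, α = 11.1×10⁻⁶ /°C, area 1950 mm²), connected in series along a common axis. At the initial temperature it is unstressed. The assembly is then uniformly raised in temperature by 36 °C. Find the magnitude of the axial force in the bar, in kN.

If the supports were absent, the total length change would be Σ αᵢΔT Lᵢ = 23.5×10⁻⁶×36×750 + 11.1×10⁻⁶×36×675 = 0.9042 mm.
Since the ends are fixed, an axial force P builds up, equal in every segment, with P · Σ Lᵢ/(AᵢEᵢ) = δ_free.
The series flexibility is Σ Lᵢ/(AᵢEᵢ) = 750/(2025×73×10³) + 675/(1950×117×10³) = 8.032×10⁻⁶ mm/N.
P = 0.9042 / 8.032×10⁻⁶ = 112600 N = 112.6 kN, compressive.

P ≈ 113 kN (compressive)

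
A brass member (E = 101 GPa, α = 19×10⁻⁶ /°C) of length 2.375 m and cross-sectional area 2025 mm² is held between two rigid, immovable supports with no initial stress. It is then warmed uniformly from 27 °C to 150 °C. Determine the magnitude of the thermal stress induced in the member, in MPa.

Because both ends are immovable the net strain is zero, and the suppressed thermal strain is αΔT = 19×10⁻⁶ × 123 = 2337×10⁻⁶.
σ = EαΔT = 101×10³ × 19×10⁻⁶ × 123 = 236 MPa (compressive; the member is trying to expand).

σ ≈ 236 MPa (compressive)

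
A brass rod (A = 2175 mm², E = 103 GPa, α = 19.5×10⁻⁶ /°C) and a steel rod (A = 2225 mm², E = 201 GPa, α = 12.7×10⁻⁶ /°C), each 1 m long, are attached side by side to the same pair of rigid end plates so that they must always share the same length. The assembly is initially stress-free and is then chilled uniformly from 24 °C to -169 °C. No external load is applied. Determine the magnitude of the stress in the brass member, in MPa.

σ ≈ 90.1 MPa (tensile)

Both members must finish at the same length. With the larger α, the brass tends to over-contract; the plates restrain it, putting the brass in tension and the steel in compression. With no external load the two internal forces are equal and opposite, magnitude P.
Equating the net (thermal + elastic) strains gives |α₁ − α₂|·ΔT = P·[1/(A₁E₁) + 1/(A₂E₂)].
|α₁ − α₂|·ΔT = 6.8×10⁻⁶ × 193 = 0.001312.
1/(A₁E₁) + 1/(A₂E₂) = 1/(2175×103×10³) + 1/(2225×201×10³) = 6.7×10⁻⁹ N⁻¹.
P = 0.001312 / 6.7×10⁻⁹ = 195900 N = 195.9 kN.
σ_{brass} = P/A₁ = 195900/2175 = 90.06 MPa, tensile.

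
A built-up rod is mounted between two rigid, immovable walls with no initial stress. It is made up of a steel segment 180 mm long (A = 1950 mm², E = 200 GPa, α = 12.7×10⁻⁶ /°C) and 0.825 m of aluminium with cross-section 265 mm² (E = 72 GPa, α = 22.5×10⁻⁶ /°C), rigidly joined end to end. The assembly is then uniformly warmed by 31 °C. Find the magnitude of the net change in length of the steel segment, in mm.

|ΔL| ≈ 0.064 mm

Free thermal expansion of the whole bar: Σ αᵢΔT Lᵢ = 12.7×10⁻⁶×31×180 + 22.5×10⁻⁶×31×825 = 0.6463 mm.
Since the ends are fixed, an axial force P builds up, equal in every segment, with P · Σ Lᵢ/(AᵢEᵢ) = δ_free.
Σ Lᵢ/(AᵢEᵢ) = 180/(1950×200×10³) + 825/(265×72×10³) = 4.37×10⁻⁵ mm/N.
Hence P = δ_free / Σ(L/AE) = 0.6463/4.37×10⁻⁵ = 14.79 kN (compressive).
For the steel segment, free thermal change = 12.7×10⁻⁶×31×180 = 0.07087 mm and elastic change from P = 14790×180/(1950×200×10³) = 0.006826 mm; these oppose, so the net change is 0.064 mm (segment lengthens).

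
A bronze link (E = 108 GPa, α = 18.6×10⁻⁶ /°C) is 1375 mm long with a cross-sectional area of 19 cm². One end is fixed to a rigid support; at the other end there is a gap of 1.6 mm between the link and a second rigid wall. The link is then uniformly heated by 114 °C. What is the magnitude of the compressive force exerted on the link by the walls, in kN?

If the wall were absent the link would grow by αΔT L = 18.6×10⁻⁶ × 114 × 1375 = 2.916 mm.
The gap closes (δ_free > 1.6 mm) and the wall then resists a further 2.916 − 1.6 = 1.316 mm of expansion.
That suppressed elongation corresponds to σ = E·Δ/L = 108×10³ × 1.316/1375 = 103.3 MPa.
P = σA = 103.3 × 1900 = 196.3 kN.

P ≈ 196 kN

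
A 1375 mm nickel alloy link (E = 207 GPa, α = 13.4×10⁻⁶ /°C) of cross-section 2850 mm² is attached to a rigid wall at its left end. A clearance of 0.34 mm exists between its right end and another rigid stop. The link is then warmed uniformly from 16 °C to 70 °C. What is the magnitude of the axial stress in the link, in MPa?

Unrestrained expansion: δ_free = αΔT L = 13.4×10⁻⁶ × 54 × 1375 = 0.995 mm.
The gap closes (δ_free > 0.34 mm) and the wall then resists a further 0.995 − 0.34 = 0.6549 mm of expansion.
That suppressed elongation corresponds to σ = E·Δ/L = 207×10³ × 0.6549/1375 = 98.6 MPa.

σ ≈ 98.6 MPa (compressive)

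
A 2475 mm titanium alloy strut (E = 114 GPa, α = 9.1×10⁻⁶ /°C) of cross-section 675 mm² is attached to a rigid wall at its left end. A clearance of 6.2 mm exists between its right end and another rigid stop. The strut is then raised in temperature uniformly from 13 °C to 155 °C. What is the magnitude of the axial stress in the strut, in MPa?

σ ≈ 0 MPa

Unrestrained expansion: δ_free = αΔT L = 9.1×10⁻⁶ × 142 × 2475 = 3.198 mm.
Since δ_free = 3.2 mm is less than the 6.2 mm gap, the strut never touches the wall. No axial force develops.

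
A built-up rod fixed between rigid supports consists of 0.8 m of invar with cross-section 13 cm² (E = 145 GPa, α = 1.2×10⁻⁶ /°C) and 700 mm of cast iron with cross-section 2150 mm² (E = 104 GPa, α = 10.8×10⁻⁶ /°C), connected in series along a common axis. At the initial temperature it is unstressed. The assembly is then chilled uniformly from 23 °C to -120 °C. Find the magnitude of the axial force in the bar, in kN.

Free thermal contraction of the whole bar: Σ αᵢΔT Lᵢ = 1.2×10⁻⁶×143×800 + 10.8×10⁻⁶×143×700 = 1.218 mm.
Since the ends are fixed, an axial force P builds up, equal in every segment, with P · Σ Lᵢ/(AᵢEᵢ) = δ_free.
Σ Lᵢ/(AᵢEᵢ) = 800/(1300×145×10³) + 700/(2150×104×10³) = 7.375×10⁻⁶ mm/N.
Hence P = δ_free / Σ(L/AE) = 1.218/7.375×10⁻⁶ = 165.2 kN (tensile).

P ≈ 165 kN (tensile)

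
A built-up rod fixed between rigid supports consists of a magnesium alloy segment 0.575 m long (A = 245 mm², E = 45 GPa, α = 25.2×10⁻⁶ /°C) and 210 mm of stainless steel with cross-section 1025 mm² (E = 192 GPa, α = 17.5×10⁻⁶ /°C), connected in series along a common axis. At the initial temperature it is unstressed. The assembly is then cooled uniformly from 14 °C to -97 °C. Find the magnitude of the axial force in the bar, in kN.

P ≈ 37.9 kN (tensile)

With the walls removed the bar would change length by δ_free = Σ αᵢΔT Lᵢ = 25.2×10⁻⁶×111×575 + 17.5×10⁻⁶×111×210 = 2.016 mm.
Since the ends are fixed, an axial force P builds up, equal in every segment, with P · Σ Lᵢ/(AᵢEᵢ) = δ_free.
Σ Lᵢ/(AᵢEᵢ) = 575/(245×45×10³) + 210/(1025×192×10³) = 5.322×10⁻⁵ mm/N.
So P = 2.016 / 5.322×10⁻⁵ = 37.89 kN, tensile.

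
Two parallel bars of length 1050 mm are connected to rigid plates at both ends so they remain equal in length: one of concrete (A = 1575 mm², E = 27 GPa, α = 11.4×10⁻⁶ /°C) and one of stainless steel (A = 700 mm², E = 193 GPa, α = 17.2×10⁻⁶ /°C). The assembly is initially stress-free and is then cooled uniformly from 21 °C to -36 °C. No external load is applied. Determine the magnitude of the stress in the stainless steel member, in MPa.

Equilibrium of a rigid end plate with no external load gives equal and opposite internal forces ±P in the two members. Since α_{stainless steel} > α_{concrete}, cooling drives the stainless steel into tension and the concrete into compression.
Setting the final lengths equal and cancelling L: (α₁ − α₂)ΔT = P/(A₁E₁) + P/(A₂E₂).
|α₁ − α₂|·ΔT = 5.8×10⁻⁶ × 57 = 0.0003306.
1/(A₁E₁) + 1/(A₂E₂) = 1/(1575×27×10³) + 1/(700×193×10³) = 3.092×10⁻⁸ N⁻¹.
P = 0.0003306 / 3.092×10⁻⁸ = 10690 N = 10.69 kN.
σ_{stainless steel} = P/A₂ = 10690/700 = 15.28 MPa, tensile.

σ ≈ 15.3 MPa (tensile)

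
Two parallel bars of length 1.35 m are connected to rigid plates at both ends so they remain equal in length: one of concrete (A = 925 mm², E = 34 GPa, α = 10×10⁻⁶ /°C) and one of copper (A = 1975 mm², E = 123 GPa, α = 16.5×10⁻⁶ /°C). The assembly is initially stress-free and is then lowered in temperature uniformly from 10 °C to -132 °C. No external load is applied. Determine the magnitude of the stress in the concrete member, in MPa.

The copper has the larger α, so on cooling it would change length more than the concrete if both were free. The rigid plates force a common final length, so the copper is put into tension and the concrete into compression, with equal and opposite forces P (no external load).
Equating the net (thermal + elastic) strains gives |α₁ − α₂|·ΔT = P·[1/(A₁E₁) + 1/(A₂E₂)].
|α₁ − α₂|·ΔT = 6.5×10⁻⁶ × 142 = 0.000923.
1/(A₁E₁) + 1/(A₂E₂) = 1/(925×34×10³) + 1/(1975×123×10³) = 3.591×10⁻⁸ N⁻¹.
So P = 0.000923 / 3.591×10⁻⁸ = 25.7 kN.
σ_{concrete} = P/A₁ = 25700/925 = 27.78 MPa, compressive.

σ ≈ 27.8 MPa (compressive)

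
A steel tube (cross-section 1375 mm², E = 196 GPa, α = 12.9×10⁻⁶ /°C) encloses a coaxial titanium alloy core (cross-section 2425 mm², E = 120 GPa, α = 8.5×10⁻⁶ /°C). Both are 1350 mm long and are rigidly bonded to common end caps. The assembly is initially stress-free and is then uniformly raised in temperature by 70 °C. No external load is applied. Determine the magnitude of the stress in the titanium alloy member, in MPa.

Both members must finish at the same length. With the larger α, the steel tends to over-expand; the plates restrain it, putting the steel in compression and the titanium alloy in tension. With no external load the two internal forces are equal and opposite, magnitude P.
Setting the final lengths equal and cancelling L: (α₁ − α₂)ΔT = P/(A₁E₁) + P/(A₂E₂).
|α₁ − α₂|·ΔT = 4.4×10⁻⁶ × 70 = 0.000308.
1/(A₁E₁) + 1/(A₂E₂) = 1/(1375×196×10³) + 1/(2425×120×10³) = 7.147×10⁻⁹ N⁻¹.
So P = 0.000308 / 7.147×10⁻⁹ = 43.09 kN.
σ_{titanium alloy} = P/A₂ = 43090/2425 = 17.77 MPa, tensile.

σ ≈ 17.8 MPa (tensile)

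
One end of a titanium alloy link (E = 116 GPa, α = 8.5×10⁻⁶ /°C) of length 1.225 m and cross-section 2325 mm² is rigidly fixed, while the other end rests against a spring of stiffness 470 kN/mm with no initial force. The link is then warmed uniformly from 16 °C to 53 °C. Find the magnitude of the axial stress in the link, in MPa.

σ ≈ 24.8 MPa (compressive)

The unrestrained thermal change is αΔT L = 8.5×10⁻⁶ × 37 × 1225 = 0.3853 mm.
Let P be the compressive force at the spring. The link shortens elastically by PL/(AE) and the spring compresses by P/k; together these equal δ_free.
P [ L/(AE) + 1/k ] = δ_free → P [ 1225/(2325×116×10³) + 1/(470×10³) ] = 0.3853.
P = 0.3853 / 6.67×10⁻⁶ = 57760 N.
σ = P/A = 57760/2325 = 24.84 MPa.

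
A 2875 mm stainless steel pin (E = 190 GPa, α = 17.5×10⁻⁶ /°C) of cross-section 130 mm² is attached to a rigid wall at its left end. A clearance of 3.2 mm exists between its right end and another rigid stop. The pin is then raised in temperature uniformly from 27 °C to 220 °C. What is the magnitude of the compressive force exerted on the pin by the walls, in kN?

If the wall were absent the pin would grow by αΔT L = 17.5×10⁻⁶ × 193 × 2875 = 9.71 mm.
After closing the 3.2 mm clearance, 9.71 − 3.2 = 6.51 mm of expansion remains to be suppressed by the wall.
Compatibility: PL/(AE) = 6.51 mm, so σ = P/A = E × (6.51/2875) = 430.2 MPa.
Force on the wall = σA = 430.2 × 130 mm² = 55.93 kN.

P ≈ 55.9 kN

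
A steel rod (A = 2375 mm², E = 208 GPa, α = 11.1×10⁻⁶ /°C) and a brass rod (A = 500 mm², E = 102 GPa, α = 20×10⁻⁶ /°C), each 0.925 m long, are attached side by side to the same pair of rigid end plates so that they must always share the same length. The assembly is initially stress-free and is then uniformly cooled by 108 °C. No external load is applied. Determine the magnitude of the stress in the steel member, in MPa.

The brass has the larger α, so on cooling it would change length more than the steel if both were free. The rigid plates force a common final length, so the brass is put into tension and the steel into compression, with equal and opposite forces P (no external load).
Compatibility of the two members (thermal + elastic change equal): (α₁ − α₂)ΔT = P·[1/(A₁E₁) + 1/(A₂E₂)].
|α₁ − α₂|·ΔT = 8.9×10⁻⁶ × 108 = 0.0009612.
1/(A₁E₁) + 1/(A₂E₂) = 1/(2375×208×10³) + 1/(500×102×10³) = 2.163×10⁻⁸ N⁻¹.
So P = 0.0009612 / 2.163×10⁻⁸ = 44.43 kN.
σ_{steel} = P/A₁ = 44430/2375 = 18.71 MPa, compressive.

σ ≈ 18.7 MPa (compressive)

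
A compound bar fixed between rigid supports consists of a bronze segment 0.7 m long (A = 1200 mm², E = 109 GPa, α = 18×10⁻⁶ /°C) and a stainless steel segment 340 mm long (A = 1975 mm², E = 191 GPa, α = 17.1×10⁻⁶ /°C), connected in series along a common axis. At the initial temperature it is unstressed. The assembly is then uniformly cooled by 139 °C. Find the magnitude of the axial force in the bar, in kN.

If the supports were absent, the total length change would be Σ αᵢΔT Lᵢ = 18×10⁻⁶×139×700 + 17.1×10⁻⁶×139×340 = 2.56 mm.
Since the ends are fixed, an axial force P builds up, equal in every segment, with P · Σ Lᵢ/(AᵢEᵢ) = δ_free.
The series flexibility is Σ Lᵢ/(AᵢEᵢ) = 700/(1200×109×10³) + 340/(1975×191×10³) = 6.253×10⁻⁶ mm/N.
So P = 2.56 / 6.253×10⁻⁶ = 409.3 kN, tensile.

P ≈ 409 kN (tensile)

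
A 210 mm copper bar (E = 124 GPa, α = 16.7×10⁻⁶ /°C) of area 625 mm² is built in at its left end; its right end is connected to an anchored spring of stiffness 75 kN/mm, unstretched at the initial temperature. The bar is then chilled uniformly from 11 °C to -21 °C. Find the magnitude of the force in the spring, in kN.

The unrestrained thermal change is αΔT L = 16.7×10⁻⁶ × 32 × 210 = 0.1122 mm.
Let P be the tensile force in the spring. The bar extends elastically by PL/(AE) and the spring stretches by P/k; together these equal δ_free.
So P = δ_free / [L/(AE) + 1/k] = 0.1122 / [ 210/(625×124×10³) + 1/(75×10³) ].
P = 0.1122 / 1.604×10⁻⁵ = 6995 N.

P ≈ 7 kN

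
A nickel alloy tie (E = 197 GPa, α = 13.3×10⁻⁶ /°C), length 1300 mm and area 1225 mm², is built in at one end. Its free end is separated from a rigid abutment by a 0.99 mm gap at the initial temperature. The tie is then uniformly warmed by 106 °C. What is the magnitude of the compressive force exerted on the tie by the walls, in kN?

If the wall were absent the tie would grow by αΔT L = 13.3×10⁻⁶ × 106 × 1300 = 1.833 mm.
This exceeds the 0.99 mm gap, so the wall pushes back. The portion of expansion that must be recovered elastically is δ_free − gap = 1.833 − 0.99 = 0.8427 mm.
Compatibility: PL/(AE) = 0.8427 mm, so σ = P/A = E × (0.8427/1300) = 127.7 MPa.
Force on the wall = σA = 127.7 × 1225 mm² = 156.4 kN.

P ≈ 156 kN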